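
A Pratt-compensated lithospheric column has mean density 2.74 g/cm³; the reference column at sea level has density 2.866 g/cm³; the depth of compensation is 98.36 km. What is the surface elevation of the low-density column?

ρ_ref D = ρ (D + h) → h = D (ρ_ref − ρ)/ρ.
h = 98.36 km × (2.866 − 2.74)/2.74 = 4.52 km.

4.52 km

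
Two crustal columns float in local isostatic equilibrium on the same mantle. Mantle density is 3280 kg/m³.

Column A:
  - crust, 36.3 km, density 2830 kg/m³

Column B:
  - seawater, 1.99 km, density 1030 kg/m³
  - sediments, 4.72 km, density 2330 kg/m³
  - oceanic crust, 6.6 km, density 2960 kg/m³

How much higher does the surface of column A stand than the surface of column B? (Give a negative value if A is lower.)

For any compensation level in the mantle, the mantle terms cancel and isostasy reduces to e = (Σt_A − Σt_B) − (Σ(ρt)_A − Σ(ρt)_B) / ρ_m.
Σt_A = 36.3 km; Σt_B = 13.31 km; Σ(ρt)_A = 102729; Σ(ρt)_B = 32583.3 (in km·kg/m³).
e = (36.3 − 13.31) − (102729 − 32583.3) / 3280 = 1.6 km.

1.6 km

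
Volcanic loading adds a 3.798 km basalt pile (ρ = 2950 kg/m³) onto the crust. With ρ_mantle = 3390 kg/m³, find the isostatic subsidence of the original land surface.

3.31 km

Subaerial loading: s = t ρ_load / ρ_m.
s = 3.798 km × 2950/3390 = 3.31 km.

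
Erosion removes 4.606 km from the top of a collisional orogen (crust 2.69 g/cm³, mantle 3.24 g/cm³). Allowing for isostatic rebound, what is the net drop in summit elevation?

Rebound u = e ρ_c/ρ_m = 4.606 km × 2.69/3.24 = 3.824 km.
Net surface drop = e − u = 4.606 km − 3.824 km = e (ρ_m − ρ_c)/ρ_m = 0.782 km.

0.782 km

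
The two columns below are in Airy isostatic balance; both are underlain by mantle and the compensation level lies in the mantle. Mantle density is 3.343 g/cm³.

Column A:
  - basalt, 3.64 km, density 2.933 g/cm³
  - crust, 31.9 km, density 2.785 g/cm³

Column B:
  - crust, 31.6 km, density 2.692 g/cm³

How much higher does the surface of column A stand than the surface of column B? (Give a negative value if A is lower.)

For any compensation level in the mantle, the mantle terms cancel and isostasy reduces to e = (Σt_A − Σt_B) − (Σ(ρt)_A − Σ(ρt)_B) / ρ_m.
Σt_A = 35.54 km; Σt_B = 31.6 km; Σ(ρt)_A = 99.51762; Σ(ρt)_B = 85.0672 (in km·g/cm³).
e = (35.54 − 31.6) − (99.51762 − 85.0672) / 3.343 = −0.383 km.

−0.383 km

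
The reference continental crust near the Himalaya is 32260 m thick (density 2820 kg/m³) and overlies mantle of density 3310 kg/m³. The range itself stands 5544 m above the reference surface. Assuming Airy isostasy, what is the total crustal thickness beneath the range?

69700 m

Root depth r = h ρ_c / (ρ_m − ρ_c) = 5544 m × 2820 / 490 = 31910 m.
Total thickness = T + h + r = 32260 m + 5544 m + 31910 m = 69700 m.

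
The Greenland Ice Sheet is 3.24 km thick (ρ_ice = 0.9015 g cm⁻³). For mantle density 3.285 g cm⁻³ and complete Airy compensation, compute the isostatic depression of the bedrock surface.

Balancing pressure at the compensation depth: the ice load ρ_ice t is balanced by mantle displaced below, ρ_m s.
s = t ρ_ice / ρ_m = 3.24 km × 0.9015/3.285 = 0.889 km.

0.889 km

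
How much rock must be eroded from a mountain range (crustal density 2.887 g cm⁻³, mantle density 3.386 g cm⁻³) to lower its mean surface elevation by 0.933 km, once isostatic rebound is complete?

Net drop Δ = e − u = e − e ρ_c/ρ_m = e (ρ_m − ρ_c)/ρ_m.
e = Δ ρ_m/(ρ_m − ρ_c) = 0.933 km × 3.386/0.499 = 6.33 km.

6.33 km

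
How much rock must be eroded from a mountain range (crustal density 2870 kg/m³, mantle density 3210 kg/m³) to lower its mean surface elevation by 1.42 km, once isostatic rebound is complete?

Net drop Δ = e − u = e − e ρ_c/ρ_m = e (ρ_m − ρ_c)/ρ_m.
e = Δ ρ_m/(ρ_m − ρ_c) = 1.42 km × 3210/340 = 13.4 km.

13.4 km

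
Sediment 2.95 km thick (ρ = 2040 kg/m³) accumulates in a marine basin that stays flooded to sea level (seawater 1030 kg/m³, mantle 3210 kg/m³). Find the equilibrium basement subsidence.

1.37 km

Submarine loading: the sediment displaces seawater, and the subsidence is in turn flooded, so s (ρ_m − ρ_w) = t (ρ_sed − ρ_w).
s = 2.95 km × (2040 − 1030) / (3210 − 1030) = 1.37 km.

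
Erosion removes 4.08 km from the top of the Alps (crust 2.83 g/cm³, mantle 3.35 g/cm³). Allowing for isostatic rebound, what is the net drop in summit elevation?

0.633 km

Rebound u = e ρ_c/ρ_m = 4.08 km × 2.83/3.35 = 3.447 km.
Net surface drop = e − u = 4.08 km − 3.447 km = e (ρ_m − ρ_c)/ρ_m = 0.633 km.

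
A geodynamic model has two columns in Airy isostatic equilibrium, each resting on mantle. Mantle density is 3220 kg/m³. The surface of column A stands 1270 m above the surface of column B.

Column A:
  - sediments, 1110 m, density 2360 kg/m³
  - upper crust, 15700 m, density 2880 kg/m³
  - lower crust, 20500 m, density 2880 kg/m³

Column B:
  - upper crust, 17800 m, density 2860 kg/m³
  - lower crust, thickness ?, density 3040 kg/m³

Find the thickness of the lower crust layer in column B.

Take the compensation level at the base of the deeper column (depth z_c below the surface of column A) and equate Σ ρ_i t_i down to z_c; mantle fills any gap and the z_c terms cancel.
Column A: 1110×2360 + 15700×2880 + 20500×2880 + (z_c − 37310)×3220
Column B: 1270×0 + 17800×2860 + x×3040 + (z_c − 1270 − 17800 − x)×3220
The z_c×3220 term appears on both sides and cancels. Collect the known terms of each column as K = Σ(ρt)_known − 3220 × (depth of known layers): K_A = 106875600 − 3220×37310 = −13262600; K_B = 50908000 − 3220×(1270 + 17800) = −10497400.
Balance: K_A = K_B − x×(3220 − 3040), so x = (K_B − K_A)/(3220 − 3040) = 2765200/180 = 15400 m.

15400 m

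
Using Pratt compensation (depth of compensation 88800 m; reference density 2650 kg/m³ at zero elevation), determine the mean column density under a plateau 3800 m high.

Pratt balance: ρ_ref D = ρ (D + h).
ρ = ρ_ref D/(D + h) = 2650 × 88800 m/(88800 m + 3800 m) = 2540 kg/m³.

2540 kg/m³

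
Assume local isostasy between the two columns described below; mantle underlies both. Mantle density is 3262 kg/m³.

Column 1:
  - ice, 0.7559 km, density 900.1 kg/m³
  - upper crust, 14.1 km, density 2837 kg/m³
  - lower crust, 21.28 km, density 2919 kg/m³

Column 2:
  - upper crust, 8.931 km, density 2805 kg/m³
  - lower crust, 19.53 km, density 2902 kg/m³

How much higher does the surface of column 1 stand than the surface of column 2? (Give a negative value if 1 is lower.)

1.22 km

For any compensation level in the mantle, the mantle terms cancel and isostasy reduces to e = (Σt_1 − Σt_2) − (Σ(ρt)_1 − Σ(ρt)_2) / ρ_m.
Σt_1 = 36.1359 km; Σt_2 = 28.461 km; Σ(ρt)_1 = 102798.406; Σ(ρt)_2 = 81727.515 (in km·kg/m³).
e = (36.1359 − 28.461) − (102798.406 − 81727.515) / 3262 = 1.22 km.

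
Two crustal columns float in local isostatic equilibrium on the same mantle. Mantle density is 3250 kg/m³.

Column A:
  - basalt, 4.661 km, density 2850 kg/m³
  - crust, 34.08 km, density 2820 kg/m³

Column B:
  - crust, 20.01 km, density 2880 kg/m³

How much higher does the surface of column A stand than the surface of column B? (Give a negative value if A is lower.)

For any compensation level in the mantle, the mantle terms cancel and isostasy reduces to e = (Σt_A − Σt_B) − (Σ(ρt)_A − Σ(ρt)_B) / ρ_m.
Σt_A = 38.741 km; Σt_B = 20.01 km; Σ(ρt)_A = 109389.45; Σ(ρt)_B = 57628.8 (in km·kg/m³).
e = (38.741 − 20.01) − (109389.45 − 57628.8) / 3250 = 2.8 km.

2.8 km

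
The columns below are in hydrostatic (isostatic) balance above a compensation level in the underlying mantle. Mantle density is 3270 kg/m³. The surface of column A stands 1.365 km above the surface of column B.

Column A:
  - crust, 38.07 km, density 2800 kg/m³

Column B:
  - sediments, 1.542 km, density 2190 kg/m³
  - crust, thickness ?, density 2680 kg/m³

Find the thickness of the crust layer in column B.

Take the compensation level at the base of the deeper column (depth z_c below the surface of column A) and equate Σ ρ_i t_i down to z_c; mantle fills any gap and the z_c terms cancel.
Column A: 38.07×2800 + (z_c − 38.07)×3270
Column B: 1.365×0 + 1.542×2190 + x×2680 + (z_c − 1.365 − 1.542 − x)×3270
The z_c×3270 term appears on both sides and cancels. Collect the known terms of each column as K = Σ(ρt)_known − 3270 × (depth of known layers): K_A = 106596 − 3270×38.07 = −17892.9; K_B = 3376.98 − 3270×(1.365 + 1.542) = −6128.91.
Balance: K_A = K_B − x×(3270 − 2680), so x = (K_B − K_A)/(3270 − 2680) = 11764/590 = 19.9 km.

19.9 km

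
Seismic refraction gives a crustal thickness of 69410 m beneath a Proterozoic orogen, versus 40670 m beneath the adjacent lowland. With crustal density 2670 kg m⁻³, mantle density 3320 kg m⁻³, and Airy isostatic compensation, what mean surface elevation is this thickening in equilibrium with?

5630 m

Excess crust Δ = 69410 m − 40670 m = 28740 m, split between elevation h and root r with h + r = Δ.
Airy balance ρ_c h = (ρ_m − ρ_c) r gives r = h ρ_c/(ρ_m − ρ_c), so h (1 + ρ_c/(ρ_m − ρ_c)) = Δ, i.e. h = Δ (ρ_m − ρ_c)/ρ_m.
h = 28740 m × 650/3320 = 5630 m.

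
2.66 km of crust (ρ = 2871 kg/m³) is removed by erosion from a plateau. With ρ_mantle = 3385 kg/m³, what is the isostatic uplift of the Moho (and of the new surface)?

Unloading: uplift u = e ρ_c/ρ_m = 2.66 km × 2871/3385 = 2.26 km.

2.26 km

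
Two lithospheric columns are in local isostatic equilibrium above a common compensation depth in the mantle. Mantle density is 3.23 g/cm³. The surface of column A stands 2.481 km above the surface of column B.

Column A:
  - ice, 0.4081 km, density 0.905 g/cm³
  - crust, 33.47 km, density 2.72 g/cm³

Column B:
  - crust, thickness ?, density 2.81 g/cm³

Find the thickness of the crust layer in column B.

Take the compensation level at the base of the deeper column (depth z_c below the surface of column A) and equate Σ ρ_i t_i down to z_c; mantle fills any gap and the z_c terms cancel.
Column A: 0.4081×0.905 + 33.47×2.72 + (z_c − 33.8781)×3.23
Column B: 2.481×0 + x×2.81 + (z_c − 2.481 − 0 − x)×3.23
The z_c×3.23 term appears on both sides and cancels. Collect the known terms of each column as K = Σ(ρt)_known − 3.23 × (depth of known layers): K_A = 91.4077305 − 3.23×33.8781 = −18.0185325; K_B = 0 − 3.23×(2.481 + 0) = −8.01363.
Balance: K_A = K_B − x×(3.23 − 2.81), so x = (K_B − K_A)/(3.23 − 2.81) = 10.0049/0.42 = 23.8 km.

23.8 km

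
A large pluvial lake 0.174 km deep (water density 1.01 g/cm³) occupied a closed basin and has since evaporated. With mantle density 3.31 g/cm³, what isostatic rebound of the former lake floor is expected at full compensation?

u = d ρ_w/ρ_m = 0.174 km × 1.01/3.31 = 0.0531 km.

0.0531 km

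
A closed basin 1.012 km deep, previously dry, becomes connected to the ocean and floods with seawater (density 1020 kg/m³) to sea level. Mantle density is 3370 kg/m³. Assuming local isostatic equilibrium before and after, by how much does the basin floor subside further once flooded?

After flooding the water column is d + s deep. Its weight must equal the weight of mantle displaced by the extra subsidence s: (d + s) ρ_w = s ρ_m.
s = d ρ_w / (ρ_m − ρ_w) = 1.012 km × 1020/(3370 − 1020) = 0.439 km.

0.439 km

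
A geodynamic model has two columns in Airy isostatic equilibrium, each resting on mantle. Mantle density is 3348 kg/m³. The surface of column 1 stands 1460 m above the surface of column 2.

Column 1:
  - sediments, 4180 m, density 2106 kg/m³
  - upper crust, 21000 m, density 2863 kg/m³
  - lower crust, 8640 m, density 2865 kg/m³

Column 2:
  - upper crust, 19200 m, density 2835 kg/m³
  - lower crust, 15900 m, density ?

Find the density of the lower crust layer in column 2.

Take the compensation level at the base of the deeper column (depth z_c below the surface of column 1) and equate Σ ρ_i t_i down to z_c; mantle fills any gap and the z_c terms cancel.
Column 1: 4180×2106 + 21000×2863 + 8640×2865 + (z_c − 33820)×3348
Column 2: 1460×0 + 19200×2835 + 15900×ρ + (z_c − 1460 − 35100)×3348
The z_c×3348 term appears on both sides and cancels. Collect the known terms of each column as K = Σ(ρt)_known − 3348 × (depth of known layers): K_1 = 93679680 − 3348×33820 = −19549680; K_2 = 54432000 − 3348×(1460 + 35100) = −67970880.
Balance: K_1 = K_2 + 15900×ρ, so ρ = (K_1 − K_2)/15900 = 48421200/15900 = 3050 kg/m³.

3050 kg/m³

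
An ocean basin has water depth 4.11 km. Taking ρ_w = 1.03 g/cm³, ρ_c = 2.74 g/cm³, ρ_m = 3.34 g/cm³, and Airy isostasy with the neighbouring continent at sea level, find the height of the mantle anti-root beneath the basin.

Isostatic balance requires: replacing crust with seawater at the top is compensated by replacing crust with mantle at the base: d (ρ_c − ρ_w) = a (ρ_m − ρ_c).
a = d (ρ_c − ρ_w)/(ρ_m − ρ_c) = 4.11 km × 1.71/0.6 = 11.7 km.

11.7 km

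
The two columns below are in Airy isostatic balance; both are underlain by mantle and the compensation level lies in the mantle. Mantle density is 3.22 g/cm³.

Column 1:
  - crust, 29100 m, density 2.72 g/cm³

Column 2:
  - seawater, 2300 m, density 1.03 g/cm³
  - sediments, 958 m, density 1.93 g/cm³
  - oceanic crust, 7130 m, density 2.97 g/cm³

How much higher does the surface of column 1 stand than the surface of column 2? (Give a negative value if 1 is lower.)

For any compensation level in the mantle, the mantle terms cancel and isostasy reduces to e = (Σt_1 − Σt_2) − (Σ(ρt)_1 − Σ(ρt)_2) / ρ_m.
Σt_1 = 29100 m; Σt_2 = 10388 m; Σ(ρt)_1 = 79152; Σ(ρt)_2 = 25394.04 (in m·g/cm³).
e = (29100 − 10388) − (79152 − 25394.04) / 3.22 = 2020 m.

2020 m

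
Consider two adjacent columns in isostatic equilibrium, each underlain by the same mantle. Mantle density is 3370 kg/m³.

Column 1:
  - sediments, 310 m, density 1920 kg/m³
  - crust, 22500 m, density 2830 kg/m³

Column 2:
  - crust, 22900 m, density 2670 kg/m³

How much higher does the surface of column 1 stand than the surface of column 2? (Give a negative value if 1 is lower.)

For any compensation level in the mantle, the mantle terms cancel and isostasy reduces to e = (Σt_1 − Σt_2) − (Σ(ρt)_1 − Σ(ρt)_2) / ρ_m.
Σt_1 = 22810 m; Σt_2 = 22900 m; Σ(ρt)_1 = 64270200; Σ(ρt)_2 = 61143000 (in m·kg/m³).
e = (22810 − 22900) − (64270200 − 61143000) / 3370 = −1020 m.

−1020 m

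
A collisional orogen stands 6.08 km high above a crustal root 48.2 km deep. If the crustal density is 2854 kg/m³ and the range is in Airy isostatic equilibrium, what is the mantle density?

Airy balance: ρ_c h = (ρ_m − ρ_c) r → ρ_m = ρ_c (1 + h/r).
ρ_m = 2854 × (1 + 6.08 km/48.2 km) = 3210 kg/m³.

3210 kg/m³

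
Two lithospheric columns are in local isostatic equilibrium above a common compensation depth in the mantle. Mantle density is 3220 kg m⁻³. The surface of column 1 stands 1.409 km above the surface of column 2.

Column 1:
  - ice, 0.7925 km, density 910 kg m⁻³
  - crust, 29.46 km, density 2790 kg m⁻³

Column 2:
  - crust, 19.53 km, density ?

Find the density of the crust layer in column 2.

2710 kg m⁻³

Take the compensation level at the base of the deeper column (depth z_c below the surface of column 1) and equate Σ ρ_i t_i down to z_c; mantle fills any gap and the z_c terms cancel.
Column 1: 0.7925×910 + 29.46×2790 + (z_c − 30.2525)×3220
Column 2: 1.409×0 + 19.53×ρ + (z_c − 1.409 − 19.53)×3220
The z_c×3220 term appears on both sides and cancels. Collect the known terms of each column as K = Σ(ρt)_known − 3220 × (depth of known layers): K_1 = 82914.575 − 3220×30.2525 = −14498.475; K_2 = 0 − 3220×(1.409 + 19.53) = −67423.58.
Balance: K_1 = K_2 + 19.53×ρ, so ρ = (K_1 − K_2)/19.53 = 52925.1/19.53 = 2710 kg m⁻³.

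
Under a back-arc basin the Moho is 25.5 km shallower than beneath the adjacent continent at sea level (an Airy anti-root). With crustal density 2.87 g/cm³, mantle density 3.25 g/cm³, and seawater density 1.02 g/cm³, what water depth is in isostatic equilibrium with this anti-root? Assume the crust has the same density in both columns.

Replacing a thickness d of crust by seawater at the top must be balanced by replacing crust with mantle at the base: d (ρ_c − ρ_w) = a (ρ_m − ρ_c).
d = a (ρ_m − ρ_c)/(ρ_c − ρ_w) = 25.5 km × 0.38/1.85 = 5.24 km.

5.24 km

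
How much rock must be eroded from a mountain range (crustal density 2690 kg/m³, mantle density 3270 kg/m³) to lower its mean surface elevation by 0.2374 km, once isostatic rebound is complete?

1.34 km

Net drop Δ = e − u = e − e ρ_c/ρ_m = e (ρ_m − ρ_c)/ρ_m.
e = Δ ρ_m/(ρ_m − ρ_c) = 0.2374 km × 3270/580 = 1.34 km.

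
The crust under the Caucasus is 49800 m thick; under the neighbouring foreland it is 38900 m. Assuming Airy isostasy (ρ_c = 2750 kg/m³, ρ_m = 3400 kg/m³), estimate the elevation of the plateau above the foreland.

2080 m

Excess crust Δ = 49800 m − 38900 m = 10900 m, split between elevation h and root r with h + r = Δ.
Airy balance ρ_c h = (ρ_m − ρ_c) r gives r = h ρ_c/(ρ_m − ρ_c), so h (1 + ρ_c/(ρ_m − ρ_c)) = Δ, i.e. h = Δ (ρ_m − ρ_c)/ρ_m.
h = 10900 m × 650/3400 = 2080 m.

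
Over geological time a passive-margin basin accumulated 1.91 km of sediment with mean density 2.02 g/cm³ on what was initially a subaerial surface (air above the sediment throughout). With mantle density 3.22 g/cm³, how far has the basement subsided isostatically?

Subaerial load: s = t ρ_sed / ρ_m = 1.91 km × 2.02/3.22 = 1.2 km.

1.2 km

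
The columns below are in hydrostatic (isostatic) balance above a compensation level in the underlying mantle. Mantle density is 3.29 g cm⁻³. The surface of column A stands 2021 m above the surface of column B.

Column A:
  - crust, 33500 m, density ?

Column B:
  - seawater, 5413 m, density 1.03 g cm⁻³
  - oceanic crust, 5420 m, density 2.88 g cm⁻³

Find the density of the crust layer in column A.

2.66 g cm⁻³

Take the compensation level at the base of the deeper column (depth z_c below the surface of column A) and equate Σ ρ_i t_i down to z_c; mantle fills any gap and the z_c terms cancel.
Column A: 33500×ρ + (z_c − 33500)×3.29
Column B: 2021×0 + 5413×1.03 + 5420×2.88 + (z_c − 2021 − 10833)×3.29
The z_c×3.29 term appears on both sides and cancels. Collect the known terms of each column as K = Σ(ρt)_known − 3.29 × (depth of known layers): K_A = 0 − 3.29×33500 = −110215; K_B = 21184.99 − 3.29×(2021 + 10833) = −21104.67.
Balance: K_A + 33500×ρ = K_B, so ρ = (K_B − K_A)/33500 = 89110.3/33500 = 2.66 g cm⁻³.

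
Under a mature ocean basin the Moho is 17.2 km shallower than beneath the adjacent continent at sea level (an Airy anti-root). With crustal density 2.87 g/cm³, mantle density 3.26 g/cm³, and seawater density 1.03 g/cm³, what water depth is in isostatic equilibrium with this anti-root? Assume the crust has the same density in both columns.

3.65 km

Replacing a thickness d of crust by seawater at the top must be balanced by replacing crust with mantle at the base: d (ρ_c − ρ_w) = a (ρ_m − ρ_c).
d = a (ρ_m − ρ_c)/(ρ_c − ρ_w) = 17.2 km × 0.39/1.84 = 3.65 km.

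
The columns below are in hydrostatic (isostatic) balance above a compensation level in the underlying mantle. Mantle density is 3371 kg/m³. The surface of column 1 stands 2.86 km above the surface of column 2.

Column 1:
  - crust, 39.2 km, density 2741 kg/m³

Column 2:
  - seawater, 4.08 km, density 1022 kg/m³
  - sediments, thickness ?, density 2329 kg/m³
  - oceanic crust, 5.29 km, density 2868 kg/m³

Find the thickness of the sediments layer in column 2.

Take the compensation level at the base of the deeper column (depth z_c below the surface of column 1) and equate Σ ρ_i t_i down to z_c; mantle fills any gap and the z_c terms cancel.
Column 1: 39.2×2741 + (z_c − 39.2)×3371
Column 2: 2.86×0 + 4.08×1022 + x×2329 + 5.29×2868 + (z_c − 2.86 − 9.37 − x)×3371
The z_c×3371 term appears on both sides and cancels. Collect the known terms of each column as K = Σ(ρt)_known − 3371 × (depth of known layers): K_1 = 107447.2 − 3371×39.2 = −24696; K_2 = 19341.48 − 3371×(2.86 + 9.37) = −21885.85.
Balance: K_1 = K_2 − x×(3371 − 2329), so x = (K_2 − K_1)/(3371 − 2329) = 2810.15/1042 = 2.7 km.

2.7 km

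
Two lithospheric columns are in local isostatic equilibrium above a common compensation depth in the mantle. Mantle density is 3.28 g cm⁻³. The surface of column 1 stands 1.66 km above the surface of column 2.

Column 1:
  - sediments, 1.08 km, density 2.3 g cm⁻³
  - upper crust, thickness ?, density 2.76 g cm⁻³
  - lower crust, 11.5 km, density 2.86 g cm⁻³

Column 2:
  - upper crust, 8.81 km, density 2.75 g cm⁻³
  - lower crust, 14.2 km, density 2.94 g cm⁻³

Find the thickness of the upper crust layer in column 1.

17.4 km

Take the compensation level at the base of the deeper column (depth z_c below the surface of column 1) and equate Σ ρ_i t_i down to z_c; mantle fills any gap and the z_c terms cancel.
Column 1: 1.08×2.3 + x×2.76 + 11.5×2.86 + (z_c − 12.58 − x)×3.28
Column 2: 1.66×0 + 8.81×2.75 + 14.2×2.94 + (z_c − 1.66 − 23.01)×3.28
The z_c×3.28 term appears on both sides and cancels. Collect the known terms of each column as K = Σ(ρt)_known − 3.28 × (depth of known layers): K_1 = 35.374 − 3.28×12.58 = −5.8884; K_2 = 65.9755 − 3.28×(1.66 + 23.01) = −14.9421.
Balance: K_1 − x×(3.28 − 2.76) = K_2, so x = (K_1 − K_2)/(3.28 − 2.76) = 9.0537/0.52 = 17.4 km.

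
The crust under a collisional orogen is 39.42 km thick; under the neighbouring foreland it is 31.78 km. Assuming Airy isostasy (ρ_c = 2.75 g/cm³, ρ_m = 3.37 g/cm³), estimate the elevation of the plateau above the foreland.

Excess crust Δ = 39.42 km − 31.78 km = 7.64 km, split between elevation h and root r with h + r = Δ.
Airy balance ρ_c h = (ρ_m − ρ_c) r gives r = h ρ_c/(ρ_m − ρ_c), so h (1 + ρ_c/(ρ_m − ρ_c)) = Δ, i.e. h = Δ (ρ_m − ρ_c)/ρ_m.
h = 7.64 km × 0.62/3.37 = 1.41 km.

1.41 km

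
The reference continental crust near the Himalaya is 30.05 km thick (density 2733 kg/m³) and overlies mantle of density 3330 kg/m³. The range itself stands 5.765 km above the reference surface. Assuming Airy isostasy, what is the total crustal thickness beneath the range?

62.2 km

Root depth r = h ρ_c / (ρ_m − ρ_c) = 5.765 km × 2733 / 597 = 26.39 km.
Total thickness = T + h + r = 30.05 km + 5.765 km + 26.39 km = 62.2 km.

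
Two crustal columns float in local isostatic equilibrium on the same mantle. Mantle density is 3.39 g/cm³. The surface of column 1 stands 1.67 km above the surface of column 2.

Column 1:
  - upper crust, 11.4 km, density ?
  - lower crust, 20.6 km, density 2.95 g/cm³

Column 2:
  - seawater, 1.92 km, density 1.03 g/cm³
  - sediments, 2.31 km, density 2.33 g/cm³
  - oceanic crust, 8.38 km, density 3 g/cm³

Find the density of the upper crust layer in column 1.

2.79 g/cm³

Take the compensation level at the base of the deeper column (depth z_c below the surface of column 1) and equate Σ ρ_i t_i down to z_c; mantle fills any gap and the z_c terms cancel.
Column 1: 11.4×ρ + 20.6×2.95 + (z_c − 32)×3.39
Column 2: 1.67×0 + 1.92×1.03 + 2.31×2.33 + 8.38×3 + (z_c − 1.67 − 12.61)×3.39
The z_c×3.39 term appears on both sides and cancels. Collect the known terms of each column as K = Σ(ρt)_known − 3.39 × (depth of known layers): K_1 = 60.77 − 3.39×32 = −47.71; K_2 = 32.4999 − 3.39×(1.67 + 12.61) = −15.9093.
Balance: K_1 + 11.4×ρ = K_2, so ρ = (K_2 − K_1)/11.4 = 31.8007/11.4 = 2.79 g/cm³.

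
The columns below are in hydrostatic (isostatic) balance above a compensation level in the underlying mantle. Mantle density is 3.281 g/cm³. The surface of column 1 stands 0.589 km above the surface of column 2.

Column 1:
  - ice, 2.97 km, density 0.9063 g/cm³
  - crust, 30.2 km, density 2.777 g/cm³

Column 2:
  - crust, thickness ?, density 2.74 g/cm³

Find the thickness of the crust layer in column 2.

37.6 km

Take the compensation level at the base of the deeper column (depth z_c below the surface of column 1) and equate Σ ρ_i t_i down to z_c; mantle fills any gap and the z_c terms cancel.
Column 1: 2.97×0.9063 + 30.2×2.777 + (z_c − 33.17)×3.281
Column 2: 0.589×0 + x×2.74 + (z_c − 0.589 − 0 − x)×3.281
The z_c×3.281 term appears on both sides and cancels. Collect the known terms of each column as K = Σ(ρt)_known − 3.281 × (depth of known layers): K_1 = 86.557111 − 3.281×33.17 = −22.273659; K_2 = 0 − 3.281×(0.589 + 0) = −1.932509.
Balance: K_1 = K_2 − x×(3.281 − 2.74), so x = (K_2 − K_1)/(3.281 − 2.74) = 20.3411/0.541 = 37.6 km.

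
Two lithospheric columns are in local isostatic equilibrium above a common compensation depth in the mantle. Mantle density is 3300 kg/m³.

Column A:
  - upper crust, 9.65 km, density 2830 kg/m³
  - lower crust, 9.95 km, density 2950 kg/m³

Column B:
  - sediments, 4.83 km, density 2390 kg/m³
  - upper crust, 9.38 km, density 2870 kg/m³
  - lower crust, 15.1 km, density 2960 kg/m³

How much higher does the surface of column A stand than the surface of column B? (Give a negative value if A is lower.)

For any compensation level in the mantle, the mantle terms cancel and isostasy reduces to e = (Σt_A − Σt_B) − (Σ(ρt)_A − Σ(ρt)_B) / ρ_m.
Σt_A = 19.6 km; Σt_B = 29.31 km; Σ(ρt)_A = 56662; Σ(ρt)_B = 83160.3 (in km·kg/m³).
e = (19.6 − 29.31) − (56662 − 83160.3) / 3300 = −1.68 km.

−1.68 km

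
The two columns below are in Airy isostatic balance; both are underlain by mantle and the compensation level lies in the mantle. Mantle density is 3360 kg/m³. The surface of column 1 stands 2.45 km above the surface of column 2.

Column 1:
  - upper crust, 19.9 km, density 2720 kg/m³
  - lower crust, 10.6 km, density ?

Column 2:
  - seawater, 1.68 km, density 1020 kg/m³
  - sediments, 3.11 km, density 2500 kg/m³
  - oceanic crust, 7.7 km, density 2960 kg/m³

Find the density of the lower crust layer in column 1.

2870 kg/m³

Take the compensation level at the base of the deeper column (depth z_c below the surface of column 1) and equate Σ ρ_i t_i down to z_c; mantle fills any gap and the z_c terms cancel.
Column 1: 19.9×2720 + 10.6×ρ + (z_c − 30.5)×3360
Column 2: 2.45×0 + 1.68×1020 + 3.11×2500 + 7.7×2960 + (z_c − 2.45 − 12.49)×3360
The z_c×3360 term appears on both sides and cancels. Collect the known terms of each column as K = Σ(ρt)_known − 3360 × (depth of known layers): K_1 = 54128 − 3360×30.5 = −48352; K_2 = 32280.6 − 3360×(2.45 + 12.49) = −17917.8.
Balance: K_1 + 10.6×ρ = K_2, so ρ = (K_2 − K_1)/10.6 = 30434.2/10.6 = 2870 kg/m³.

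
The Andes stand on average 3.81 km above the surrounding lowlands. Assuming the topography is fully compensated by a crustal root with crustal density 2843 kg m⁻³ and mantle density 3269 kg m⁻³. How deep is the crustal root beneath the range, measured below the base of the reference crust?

Balancing pressure at the compensation depth: the weight of the topography is balanced by the buoyancy of the root, ρ_c h = (ρ_m − ρ_c) r.
r = h · ρ_c / (ρ_m − ρ_c) = 3.81 km × 2843 / (3269 − 2843) = 25.4 km.

25.4 km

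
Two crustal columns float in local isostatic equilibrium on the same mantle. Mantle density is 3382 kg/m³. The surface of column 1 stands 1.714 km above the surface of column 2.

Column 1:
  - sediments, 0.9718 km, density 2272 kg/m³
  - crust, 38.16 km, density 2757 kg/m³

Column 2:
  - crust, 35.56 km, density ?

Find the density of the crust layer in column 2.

Take the compensation level at the base of the deeper column (depth z_c below the surface of column 1) and equate Σ ρ_i t_i down to z_c; mantle fills any gap and the z_c terms cancel.
Column 1: 0.9718×2272 + 38.16×2757 + (z_c − 39.1318)×3382
Column 2: 1.714×0 + 35.56×ρ + (z_c − 1.714 − 35.56)×3382
The z_c×3382 term appears on both sides and cancels. Collect the known terms of each column as K = Σ(ρt)_known − 3382 × (depth of known layers): K_1 = 107415.05 − 3382×39.1318 = −24928.698; K_2 = 0 − 3382×(1.714 + 35.56) = −126060.668.
Balance: K_1 = K_2 + 35.56×ρ, so ρ = (K_1 − K_2)/35.56 = 101132/35.56 = 2840 kg/m³.

2840 kg/m³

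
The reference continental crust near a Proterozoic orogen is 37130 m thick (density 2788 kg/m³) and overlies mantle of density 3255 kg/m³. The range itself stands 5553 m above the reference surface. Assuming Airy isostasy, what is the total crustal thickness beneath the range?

Root depth r = h ρ_c / (ρ_m − ρ_c) = 5553 m × 2788 / 467 = 33150 m.
Total thickness = T + h + r = 37130 m + 5553 m + 33150 m = 75800 m.

75800 m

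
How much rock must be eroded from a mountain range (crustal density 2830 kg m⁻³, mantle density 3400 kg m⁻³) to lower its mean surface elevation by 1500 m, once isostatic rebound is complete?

Net drop Δ = e − u = e − e ρ_c/ρ_m = e (ρ_m − ρ_c)/ρ_m.
e = Δ ρ_m/(ρ_m − ρ_c) = 1500 m × 3400/570 = 8950 m.

8950 m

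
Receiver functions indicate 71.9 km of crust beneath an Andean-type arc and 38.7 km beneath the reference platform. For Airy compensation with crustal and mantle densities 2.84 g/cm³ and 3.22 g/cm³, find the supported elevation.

3.92 km

Excess crust Δ = 71.9 km − 38.7 km = 33.2 km, split between elevation h and root r with h + r = Δ.
Airy balance ρ_c h = (ρ_m − ρ_c) r gives r = h ρ_c/(ρ_m − ρ_c), so h (1 + ρ_c/(ρ_m − ρ_c)) = Δ, i.e. h = Δ (ρ_m − ρ_c)/ρ_m.
h = 33.2 km × 0.38/3.22 = 3.92 km.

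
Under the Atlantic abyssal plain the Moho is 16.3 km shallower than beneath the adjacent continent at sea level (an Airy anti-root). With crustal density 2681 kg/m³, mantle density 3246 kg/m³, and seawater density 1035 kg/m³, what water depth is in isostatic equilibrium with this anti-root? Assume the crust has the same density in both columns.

Replacing a thickness d of crust by seawater at the top must be balanced by replacing crust with mantle at the base: d (ρ_c − ρ_w) = a (ρ_m − ρ_c).
d = a (ρ_m − ρ_c)/(ρ_c − ρ_w) = 16.3 km × 565/1646 = 5.6 km.

5.6 km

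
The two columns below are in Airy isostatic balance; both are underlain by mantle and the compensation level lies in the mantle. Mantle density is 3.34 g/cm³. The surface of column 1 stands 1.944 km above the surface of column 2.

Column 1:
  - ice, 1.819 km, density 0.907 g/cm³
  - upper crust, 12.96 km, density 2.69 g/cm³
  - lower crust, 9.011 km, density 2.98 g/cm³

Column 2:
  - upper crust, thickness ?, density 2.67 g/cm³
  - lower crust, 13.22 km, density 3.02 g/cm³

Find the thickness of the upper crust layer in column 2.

8.02 km

Take the compensation level at the base of the deeper column (depth z_c below the surface of column 1) and equate Σ ρ_i t_i down to z_c; mantle fills any gap and the z_c terms cancel.
Column 1: 1.819×0.907 + 12.96×2.69 + 9.011×2.98 + (z_c − 23.79)×3.34
Column 2: 1.944×0 + x×2.67 + 13.22×3.02 + (z_c − 1.944 − 13.22 − x)×3.34
The z_c×3.34 term appears on both sides and cancels. Collect the known terms of each column as K = Σ(ρt)_known − 3.34 × (depth of known layers): K_1 = 63.365013 − 3.34×23.79 = −16.093587; K_2 = 39.9244 − 3.34×(1.944 + 13.22) = −10.72336.
Balance: K_1 = K_2 − x×(3.34 − 2.67), so x = (K_2 − K_1)/(3.34 − 2.67) = 5.37023/0.67 = 8.02 km.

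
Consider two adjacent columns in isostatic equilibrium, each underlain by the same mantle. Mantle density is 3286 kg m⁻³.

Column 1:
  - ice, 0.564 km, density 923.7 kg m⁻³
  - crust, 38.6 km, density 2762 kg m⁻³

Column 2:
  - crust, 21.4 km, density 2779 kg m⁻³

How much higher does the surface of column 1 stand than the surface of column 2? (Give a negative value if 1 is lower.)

For any compensation level in the mantle, the mantle terms cancel and isostasy reduces to e = (Σt_1 − Σt_2) − (Σ(ρt)_1 − Σ(ρt)_2) / ρ_m.
Σt_1 = 39.164 km; Σt_2 = 21.4 km; Σ(ρt)_1 = 107134.167; Σ(ρt)_2 = 59470.6 (in km·kg m⁻³).
e = (39.164 − 21.4) − (107134.167 − 59470.6) / 3286 = 3.26 km.

3.26 km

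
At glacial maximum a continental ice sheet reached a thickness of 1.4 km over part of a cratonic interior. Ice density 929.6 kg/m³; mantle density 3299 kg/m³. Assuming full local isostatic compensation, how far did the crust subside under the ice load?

In Airy isostatic equilibrium: the ice load ρ_ice t is balanced by mantle displaced below, ρ_m s.
s = t ρ_ice / ρ_m = 1.4 km × 929.6/3299 = 0.394 km.

0.394 km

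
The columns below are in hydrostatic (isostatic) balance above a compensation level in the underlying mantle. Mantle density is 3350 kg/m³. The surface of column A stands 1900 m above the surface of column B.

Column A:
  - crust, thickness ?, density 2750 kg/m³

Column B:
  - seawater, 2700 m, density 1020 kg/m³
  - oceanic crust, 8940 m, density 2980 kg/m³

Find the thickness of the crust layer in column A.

Take the compensation level at the base of the deeper column (depth z_c below the surface of column A) and equate Σ ρ_i t_i down to z_c; mantle fills any gap and the z_c terms cancel.
Column A: x×2750 + (z_c − 0 − x)×3350
Column B: 1900×0 + 2700×1020 + 8940×2980 + (z_c − 1900 − 11640)×3350
The z_c×3350 term appears on both sides and cancels. Collect the known terms of each column as K = Σ(ρt)_known − 3350 × (depth of known layers): K_A = 0 − 3350×0 = 0; K_B = 29395200 − 3350×(1900 + 11640) = −15963800.
Balance: K_A − x×(3350 − 2750) = K_B, so x = (K_A − K_B)/(3350 − 2750) = 15963800/600 = 26600 m.

26600 m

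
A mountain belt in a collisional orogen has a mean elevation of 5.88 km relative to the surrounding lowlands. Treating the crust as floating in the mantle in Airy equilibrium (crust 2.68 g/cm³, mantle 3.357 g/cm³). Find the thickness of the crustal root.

Equating mass per unit area of the two columns: the weight of the topography is balanced by the buoyancy of the root, ρ_c h = (ρ_m − ρ_c) r.
r = h · ρ_c / (ρ_m − ρ_c) = 5.88 km × 2.68 / (3.357 − 2.68) = 23.3 km.

23.3 km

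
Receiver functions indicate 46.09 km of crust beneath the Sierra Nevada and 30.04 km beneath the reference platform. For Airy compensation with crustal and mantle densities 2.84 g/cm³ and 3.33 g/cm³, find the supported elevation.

2.36 km

Excess crust Δ = 46.09 km − 30.04 km = 16.05 km, split between elevation h and root r with h + r = Δ.
Airy balance ρ_c h = (ρ_m − ρ_c) r gives r = h ρ_c/(ρ_m − ρ_c), so h (1 + ρ_c/(ρ_m − ρ_c)) = Δ, i.e. h = Δ (ρ_m − ρ_c)/ρ_m.
h = 16.05 km × 0.49/3.33 = 2.36 km.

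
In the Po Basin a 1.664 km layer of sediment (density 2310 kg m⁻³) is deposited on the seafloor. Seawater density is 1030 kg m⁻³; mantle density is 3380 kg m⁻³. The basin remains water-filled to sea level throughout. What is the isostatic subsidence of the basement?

0.906 km

Submarine loading: the sediment displaces seawater, and the subsidence is in turn flooded, so s (ρ_m − ρ_w) = t (ρ_sed − ρ_w).
s = 1.664 km × (2310 − 1030) / (3380 − 1030) = 0.906 km.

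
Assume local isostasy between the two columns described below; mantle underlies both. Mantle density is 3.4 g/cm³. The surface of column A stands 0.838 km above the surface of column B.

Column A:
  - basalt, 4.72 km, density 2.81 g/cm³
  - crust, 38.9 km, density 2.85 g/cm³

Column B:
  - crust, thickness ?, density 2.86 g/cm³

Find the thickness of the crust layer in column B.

39.5 km

Take the compensation level at the base of the deeper column (depth z_c below the surface of column A) and equate Σ ρ_i t_i down to z_c; mantle fills any gap and the z_c terms cancel.
Column A: 4.72×2.81 + 38.9×2.85 + (z_c − 43.62)×3.4
Column B: 0.838×0 + x×2.86 + (z_c − 0.838 − 0 − x)×3.4
The z_c×3.4 term appears on both sides and cancels. Collect the known terms of each column as K = Σ(ρt)_known − 3.4 × (depth of known layers): K_A = 124.1282 − 3.4×43.62 = −24.1798; K_B = 0 − 3.4×(0.838 + 0) = −2.8492.
Balance: K_A = K_B − x×(3.4 − 2.86), so x = (K_B − K_A)/(3.4 − 2.86) = 21.3306/0.54 = 39.5 km.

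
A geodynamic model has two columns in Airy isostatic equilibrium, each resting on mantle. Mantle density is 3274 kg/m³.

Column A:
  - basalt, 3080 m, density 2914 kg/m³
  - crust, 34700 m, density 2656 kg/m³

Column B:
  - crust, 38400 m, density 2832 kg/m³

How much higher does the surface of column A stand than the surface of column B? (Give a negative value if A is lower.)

1700 m

For any compensation level in the mantle, the mantle terms cancel and isostasy reduces to e = (Σt_A − Σt_B) − (Σ(ρt)_A − Σ(ρt)_B) / ρ_m.
Σt_A = 37780 m; Σt_B = 38400 m; Σ(ρt)_A = 101138320; Σ(ρt)_B = 108748800 (in m·kg/m³).
e = (37780 − 38400) − (101138320 − 108748800) / 3274 = 1700 m.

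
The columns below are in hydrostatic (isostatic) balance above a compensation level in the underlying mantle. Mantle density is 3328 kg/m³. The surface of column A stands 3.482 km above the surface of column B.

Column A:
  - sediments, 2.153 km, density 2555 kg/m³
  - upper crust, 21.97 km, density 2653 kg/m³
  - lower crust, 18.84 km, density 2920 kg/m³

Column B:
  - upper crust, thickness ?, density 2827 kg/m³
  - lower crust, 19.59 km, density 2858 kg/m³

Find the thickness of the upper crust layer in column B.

Take the compensation level at the base of the deeper column (depth z_c below the surface of column A) and equate Σ ρ_i t_i down to z_c; mantle fills any gap and the z_c terms cancel.
Column A: 2.153×2555 + 21.97×2653 + 18.84×2920 + (z_c − 42.963)×3328
Column B: 3.482×0 + x×2827 + 19.59×2858 + (z_c − 3.482 − 19.59 − x)×3328
The z_c×3328 term appears on both sides and cancels. Collect the known terms of each column as K = Σ(ρt)_known − 3328 × (depth of known layers): K_A = 118800.125 − 3328×42.963 = −24180.739; K_B = 55988.22 − 3328×(3.482 + 19.59) = −20795.396.
Balance: K_A = K_B − x×(3328 − 2827), so x = (K_B − K_A)/(3328 − 2827) = 3385.34/501 = 6.76 km.

6.76 km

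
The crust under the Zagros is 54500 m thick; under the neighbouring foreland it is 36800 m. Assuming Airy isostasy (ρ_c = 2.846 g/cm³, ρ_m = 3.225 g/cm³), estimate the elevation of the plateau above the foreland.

Excess crust Δ = 54500 m − 36800 m = 17700 m, split between elevation h and root r with h + r = Δ.
Airy balance ρ_c h = (ρ_m − ρ_c) r gives r = h ρ_c/(ρ_m − ρ_c), so h (1 + ρ_c/(ρ_m − ρ_c)) = Δ, i.e. h = Δ (ρ_m − ρ_c)/ρ_m.
h = 17700 m × 0.379/3.225 = 2080 m.

2080 m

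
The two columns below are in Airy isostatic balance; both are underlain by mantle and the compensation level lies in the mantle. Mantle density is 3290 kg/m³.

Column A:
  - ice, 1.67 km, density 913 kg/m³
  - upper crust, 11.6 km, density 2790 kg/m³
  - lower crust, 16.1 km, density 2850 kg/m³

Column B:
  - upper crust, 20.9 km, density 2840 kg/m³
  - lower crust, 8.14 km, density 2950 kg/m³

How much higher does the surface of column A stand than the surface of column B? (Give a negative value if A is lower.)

1.42 km

For any compensation level in the mantle, the mantle terms cancel and isostasy reduces to e = (Σt_A − Σt_B) − (Σ(ρt)_A − Σ(ρt)_B) / ρ_m.
Σt_A = 29.37 km; Σt_B = 29.04 km; Σ(ρt)_A = 79773.71; Σ(ρt)_B = 83369 (in km·kg/m³).
e = (29.37 − 29.04) − (79773.71 − 83369) / 3290 = 1.42 km.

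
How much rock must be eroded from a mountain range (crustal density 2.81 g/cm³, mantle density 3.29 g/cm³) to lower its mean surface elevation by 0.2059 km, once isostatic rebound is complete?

1.41 km

Net drop Δ = e − u = e − e ρ_c/ρ_m = e (ρ_m − ρ_c)/ρ_m.
e = Δ ρ_m/(ρ_m − ρ_c) = 0.2059 km × 3.29/0.48 = 1.41 km.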